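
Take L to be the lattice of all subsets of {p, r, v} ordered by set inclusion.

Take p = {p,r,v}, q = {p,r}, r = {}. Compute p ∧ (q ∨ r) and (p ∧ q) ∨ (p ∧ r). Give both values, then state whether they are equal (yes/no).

{p,r}; {p,r}; yes

q ∨ r = {p,r}, so p ∧ (q ∨ r) = {p,r,v} ∧ {p,r} = {p,r}.
p ∧ q = {p,r} and p ∧ r = {}, so (p ∧ q) ∨ (p ∧ r) = {p,r} ∨ {} = {p,r}.
Equal: yes.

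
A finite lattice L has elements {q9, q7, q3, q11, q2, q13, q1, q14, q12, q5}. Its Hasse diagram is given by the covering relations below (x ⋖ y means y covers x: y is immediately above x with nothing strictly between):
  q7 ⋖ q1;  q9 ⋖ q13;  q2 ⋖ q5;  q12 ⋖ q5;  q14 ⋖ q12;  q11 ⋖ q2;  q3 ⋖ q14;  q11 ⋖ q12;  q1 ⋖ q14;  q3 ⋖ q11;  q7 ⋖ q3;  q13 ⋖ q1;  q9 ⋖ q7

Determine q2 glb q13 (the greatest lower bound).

Common lower bounds of {q2, q13}: q9.
The greatest among these is q9.

q9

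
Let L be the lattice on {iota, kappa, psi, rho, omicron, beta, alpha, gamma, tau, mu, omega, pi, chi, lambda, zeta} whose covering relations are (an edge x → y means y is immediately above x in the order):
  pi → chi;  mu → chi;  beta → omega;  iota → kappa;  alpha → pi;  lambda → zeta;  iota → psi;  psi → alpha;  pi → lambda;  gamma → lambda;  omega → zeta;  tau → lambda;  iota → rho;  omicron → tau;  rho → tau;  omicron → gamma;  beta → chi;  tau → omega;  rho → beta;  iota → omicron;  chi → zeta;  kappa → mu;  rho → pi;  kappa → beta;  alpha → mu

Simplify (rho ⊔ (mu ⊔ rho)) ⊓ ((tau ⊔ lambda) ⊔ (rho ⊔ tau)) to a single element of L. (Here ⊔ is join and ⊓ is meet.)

mu ∨ rho = chi
rho ∨ chi = chi
tau ∨ lambda = lambda
rho ∨ tau = tau
lambda ∨ tau = lambda
chi ∧ lambda = pi

pi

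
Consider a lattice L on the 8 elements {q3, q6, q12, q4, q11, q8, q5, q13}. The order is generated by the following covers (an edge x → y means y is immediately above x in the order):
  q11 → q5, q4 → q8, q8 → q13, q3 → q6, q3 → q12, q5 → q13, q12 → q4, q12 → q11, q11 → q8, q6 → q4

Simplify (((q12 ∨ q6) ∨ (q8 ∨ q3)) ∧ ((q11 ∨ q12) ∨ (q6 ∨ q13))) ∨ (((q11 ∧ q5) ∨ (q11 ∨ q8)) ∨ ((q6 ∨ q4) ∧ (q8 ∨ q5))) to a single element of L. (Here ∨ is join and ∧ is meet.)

q8

q12 ∨ q6 = q4
q8 ∨ q3 = q8
q4 ∨ q8 = q8
q11 ∨ q12 = q11
q6 ∨ q13 = q13
q11 ∨ q13 = q13
q8 ∧ q13 = q8
q11 ∧ q5 = q11
q11 ∨ q8 = q8
q11 ∨ q8 = q8
q6 ∨ q4 = q4
q8 ∨ q5 = q13
q4 ∧ q13 = q4
q8 ∨ q4 = q8
q8 ∨ q8 = q8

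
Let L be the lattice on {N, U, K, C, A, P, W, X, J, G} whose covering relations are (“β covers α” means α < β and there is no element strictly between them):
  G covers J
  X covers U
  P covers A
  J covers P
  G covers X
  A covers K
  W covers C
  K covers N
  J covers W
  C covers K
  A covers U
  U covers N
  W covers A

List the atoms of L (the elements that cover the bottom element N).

K, U

The atoms are exactly the elements that cover N: K, U.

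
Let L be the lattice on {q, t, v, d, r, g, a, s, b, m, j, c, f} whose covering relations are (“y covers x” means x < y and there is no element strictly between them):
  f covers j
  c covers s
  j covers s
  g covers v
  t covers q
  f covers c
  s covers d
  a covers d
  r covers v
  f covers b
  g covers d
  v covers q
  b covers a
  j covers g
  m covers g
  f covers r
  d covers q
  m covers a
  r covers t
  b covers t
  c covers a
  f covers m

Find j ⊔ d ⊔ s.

Common upper bounds of {j, d, s}: f, j.
The least among these is j.

j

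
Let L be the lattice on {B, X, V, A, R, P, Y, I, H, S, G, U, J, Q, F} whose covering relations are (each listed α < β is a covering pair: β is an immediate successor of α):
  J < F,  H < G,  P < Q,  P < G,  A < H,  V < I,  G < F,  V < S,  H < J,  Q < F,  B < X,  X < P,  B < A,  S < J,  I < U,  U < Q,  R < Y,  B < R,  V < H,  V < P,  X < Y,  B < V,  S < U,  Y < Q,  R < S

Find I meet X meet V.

B

Common lower bounds of {I, X, V}: B.
The greatest among these is B.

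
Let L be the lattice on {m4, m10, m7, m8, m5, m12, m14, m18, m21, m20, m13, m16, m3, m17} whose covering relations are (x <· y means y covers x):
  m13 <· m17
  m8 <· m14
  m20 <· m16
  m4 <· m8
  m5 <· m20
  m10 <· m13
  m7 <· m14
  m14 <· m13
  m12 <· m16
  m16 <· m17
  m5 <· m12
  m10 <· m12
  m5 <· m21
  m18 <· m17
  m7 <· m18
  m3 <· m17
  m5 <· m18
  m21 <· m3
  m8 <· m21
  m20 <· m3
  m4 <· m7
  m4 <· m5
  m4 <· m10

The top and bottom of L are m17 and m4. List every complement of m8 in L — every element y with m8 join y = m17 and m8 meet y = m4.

Need y with m8 ∨ y = m17 and m8 ∧ y = m4.
Checking each element gives: m12, m16, m18.

m12, m16, m18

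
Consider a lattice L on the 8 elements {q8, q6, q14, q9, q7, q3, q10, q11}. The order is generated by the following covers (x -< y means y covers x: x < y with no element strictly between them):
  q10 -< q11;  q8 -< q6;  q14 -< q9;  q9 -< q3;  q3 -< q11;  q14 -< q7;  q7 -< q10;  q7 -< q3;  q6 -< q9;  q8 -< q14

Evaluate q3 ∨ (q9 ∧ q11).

q9 ∧ q11 = q9
q3 ∨ q9 = q3

q3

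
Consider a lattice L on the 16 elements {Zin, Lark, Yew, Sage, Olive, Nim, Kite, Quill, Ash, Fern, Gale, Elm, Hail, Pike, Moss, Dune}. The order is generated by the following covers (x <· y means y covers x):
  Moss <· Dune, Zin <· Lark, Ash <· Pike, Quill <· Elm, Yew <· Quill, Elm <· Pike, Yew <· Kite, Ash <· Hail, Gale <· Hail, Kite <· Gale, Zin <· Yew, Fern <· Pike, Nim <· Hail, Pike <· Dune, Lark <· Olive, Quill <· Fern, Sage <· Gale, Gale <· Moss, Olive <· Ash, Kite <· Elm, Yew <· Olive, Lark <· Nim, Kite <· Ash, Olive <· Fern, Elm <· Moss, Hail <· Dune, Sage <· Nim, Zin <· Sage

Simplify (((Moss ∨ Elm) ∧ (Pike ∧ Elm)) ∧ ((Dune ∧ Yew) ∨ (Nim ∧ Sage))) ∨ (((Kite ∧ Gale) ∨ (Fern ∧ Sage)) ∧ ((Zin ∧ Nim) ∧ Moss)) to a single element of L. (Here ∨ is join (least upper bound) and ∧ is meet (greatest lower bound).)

Moss ∨ Elm = Moss
Pike ∧ Elm = Elm
Moss ∧ Elm = Elm
Dune ∧ Yew = Yew
Nim ∧ Sage = Sage
Yew ∨ Sage = Gale
Elm ∧ Gale = Kite
Kite ∧ Gale = Kite
Fern ∧ Sage = Zin
Kite ∨ Zin = Kite
Zin ∧ Nim = Zin
Zin ∧ Moss = Zin
Kite ∧ Zin = Zin
Kite ∨ Zin = Kite

Kite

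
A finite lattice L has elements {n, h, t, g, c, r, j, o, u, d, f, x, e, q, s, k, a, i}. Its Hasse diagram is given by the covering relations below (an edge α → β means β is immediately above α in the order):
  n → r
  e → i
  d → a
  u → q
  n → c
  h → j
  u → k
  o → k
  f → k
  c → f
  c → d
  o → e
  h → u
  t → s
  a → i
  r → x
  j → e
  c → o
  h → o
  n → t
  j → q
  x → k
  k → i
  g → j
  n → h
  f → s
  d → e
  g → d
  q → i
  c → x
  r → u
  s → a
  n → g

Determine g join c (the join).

Common upper bounds of {g, c}: a, d, e, i.
The least among these is d.

d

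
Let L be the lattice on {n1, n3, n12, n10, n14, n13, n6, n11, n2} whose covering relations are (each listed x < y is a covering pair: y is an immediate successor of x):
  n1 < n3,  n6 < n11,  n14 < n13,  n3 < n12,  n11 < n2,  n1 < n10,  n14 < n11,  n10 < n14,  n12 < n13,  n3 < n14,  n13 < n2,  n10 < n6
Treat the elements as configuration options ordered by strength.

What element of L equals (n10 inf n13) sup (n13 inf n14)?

n10 ∧ n13 = n10
n13 ∧ n14 = n14
n10 ∨ n14 = n14

n14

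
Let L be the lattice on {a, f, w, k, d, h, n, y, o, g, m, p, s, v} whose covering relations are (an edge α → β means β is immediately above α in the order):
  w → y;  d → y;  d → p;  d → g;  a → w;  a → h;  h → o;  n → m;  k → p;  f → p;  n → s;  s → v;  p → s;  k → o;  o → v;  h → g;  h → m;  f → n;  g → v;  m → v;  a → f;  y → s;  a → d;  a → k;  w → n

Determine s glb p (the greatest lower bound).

Common lower bounds of {s, p}: a, d, f, k, p.
The greatest among these is p.

p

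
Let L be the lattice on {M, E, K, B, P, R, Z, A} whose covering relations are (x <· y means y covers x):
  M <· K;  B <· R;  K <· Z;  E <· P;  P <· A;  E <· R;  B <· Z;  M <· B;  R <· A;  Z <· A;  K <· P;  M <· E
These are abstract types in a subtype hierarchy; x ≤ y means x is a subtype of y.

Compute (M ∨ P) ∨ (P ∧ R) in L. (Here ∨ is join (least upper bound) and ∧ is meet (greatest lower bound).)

P

M ∨ P = P
P ∧ R = E
P ∨ E = P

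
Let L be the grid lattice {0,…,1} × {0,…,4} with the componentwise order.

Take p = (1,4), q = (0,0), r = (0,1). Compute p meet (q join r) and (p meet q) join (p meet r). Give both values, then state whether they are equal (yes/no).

(0,1); (0,1); yes

q join r = (0,1), so p meet (q join r) = (1,4) meet (0,1) = (0,1).
p meet q = (0,0) and p meet r = (0,1), so (p meet q) join (p meet r) = (0,0) join (0,1) = (0,1).
Equal: yes.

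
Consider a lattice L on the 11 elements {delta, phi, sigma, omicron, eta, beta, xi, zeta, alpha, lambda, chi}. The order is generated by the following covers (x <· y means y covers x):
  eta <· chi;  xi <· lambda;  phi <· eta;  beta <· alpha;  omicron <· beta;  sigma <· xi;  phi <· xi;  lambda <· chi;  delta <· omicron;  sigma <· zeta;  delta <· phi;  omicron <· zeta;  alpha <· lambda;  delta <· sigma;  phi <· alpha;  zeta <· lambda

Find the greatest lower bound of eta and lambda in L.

Common lower bounds of {eta, lambda}: delta, phi.
The greatest among these is phi.

phi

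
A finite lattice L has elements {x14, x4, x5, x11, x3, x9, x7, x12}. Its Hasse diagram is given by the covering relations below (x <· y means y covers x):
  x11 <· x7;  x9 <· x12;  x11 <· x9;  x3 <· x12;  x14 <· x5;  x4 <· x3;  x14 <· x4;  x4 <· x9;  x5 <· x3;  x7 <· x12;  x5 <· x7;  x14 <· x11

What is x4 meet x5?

Common lower bounds of {x4, x5}: x14.
The greatest among these is x14.

x14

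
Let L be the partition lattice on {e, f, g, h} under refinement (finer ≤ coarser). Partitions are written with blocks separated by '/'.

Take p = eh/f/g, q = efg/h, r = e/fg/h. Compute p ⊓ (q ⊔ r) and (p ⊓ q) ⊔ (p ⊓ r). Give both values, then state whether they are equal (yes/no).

e/f/g/h; e/f/g/h; yes

q ⊔ r = efg/h, so p ⊓ (q ⊔ r) = eh/f/g ⊓ efg/h = e/f/g/h.
p ⊓ q = e/f/g/h and p ⊓ r = e/f/g/h, so (p ⊓ q) ⊔ (p ⊓ r) = e/f/g/h ⊔ e/f/g/h = e/f/g/h.
Equal: yes.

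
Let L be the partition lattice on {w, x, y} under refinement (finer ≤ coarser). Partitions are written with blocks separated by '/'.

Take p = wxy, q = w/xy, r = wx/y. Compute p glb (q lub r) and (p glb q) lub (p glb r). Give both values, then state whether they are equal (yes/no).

q lub r = wxy, so p glb (q lub r) = wxy glb wxy = wxy.
p glb q = w/xy and p glb r = wx/y, so (p glb q) lub (p glb r) = w/xy lub wx/y = wxy.
Equal: yes.

wxy; wxy; yes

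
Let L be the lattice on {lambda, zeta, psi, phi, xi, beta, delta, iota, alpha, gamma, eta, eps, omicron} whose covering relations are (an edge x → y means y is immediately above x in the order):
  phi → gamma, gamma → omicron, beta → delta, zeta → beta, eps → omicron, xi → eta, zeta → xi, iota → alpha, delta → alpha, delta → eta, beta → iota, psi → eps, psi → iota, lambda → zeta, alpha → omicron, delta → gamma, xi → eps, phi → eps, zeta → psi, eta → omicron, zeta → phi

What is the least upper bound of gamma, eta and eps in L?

omicron

Common upper bounds of {gamma, eta, eps}: omicron.
The least among these is omicron.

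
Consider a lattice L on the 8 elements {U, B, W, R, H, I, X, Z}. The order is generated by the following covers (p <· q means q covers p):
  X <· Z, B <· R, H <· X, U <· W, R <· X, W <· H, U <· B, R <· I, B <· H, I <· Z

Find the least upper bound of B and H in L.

H

Common upper bounds of {B, H}: H, X, Z.
The least among these is H.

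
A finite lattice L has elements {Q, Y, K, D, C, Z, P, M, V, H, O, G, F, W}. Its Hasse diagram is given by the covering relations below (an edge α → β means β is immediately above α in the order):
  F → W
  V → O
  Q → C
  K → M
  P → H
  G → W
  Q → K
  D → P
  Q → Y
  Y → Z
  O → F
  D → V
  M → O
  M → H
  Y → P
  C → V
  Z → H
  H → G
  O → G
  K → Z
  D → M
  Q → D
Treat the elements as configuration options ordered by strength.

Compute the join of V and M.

O

Common upper bounds of {V, M}: F, G, O, W.
The least among these is O.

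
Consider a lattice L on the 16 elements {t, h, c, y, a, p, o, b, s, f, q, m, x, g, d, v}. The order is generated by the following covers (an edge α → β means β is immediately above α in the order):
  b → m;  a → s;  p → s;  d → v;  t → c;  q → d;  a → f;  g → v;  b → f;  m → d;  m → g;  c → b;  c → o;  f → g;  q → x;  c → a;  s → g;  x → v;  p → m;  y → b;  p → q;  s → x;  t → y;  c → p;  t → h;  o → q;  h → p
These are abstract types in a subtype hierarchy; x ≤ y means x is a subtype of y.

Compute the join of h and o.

Common upper bounds of {h, o}: d, q, v, x.
The least among these is q.

q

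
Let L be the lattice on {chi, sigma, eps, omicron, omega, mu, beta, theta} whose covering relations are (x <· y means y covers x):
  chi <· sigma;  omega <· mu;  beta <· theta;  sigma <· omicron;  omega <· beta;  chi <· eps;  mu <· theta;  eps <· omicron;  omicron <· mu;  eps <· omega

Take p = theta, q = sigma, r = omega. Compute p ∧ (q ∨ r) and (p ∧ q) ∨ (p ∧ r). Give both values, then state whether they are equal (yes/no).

q ∨ r = mu, so p ∧ (q ∨ r) = theta ∧ mu = mu.
p ∧ q = sigma and p ∧ r = omega, so (p ∧ q) ∨ (p ∧ r) = sigma ∨ omega = mu.
Equal: yes.

mu; mu; yes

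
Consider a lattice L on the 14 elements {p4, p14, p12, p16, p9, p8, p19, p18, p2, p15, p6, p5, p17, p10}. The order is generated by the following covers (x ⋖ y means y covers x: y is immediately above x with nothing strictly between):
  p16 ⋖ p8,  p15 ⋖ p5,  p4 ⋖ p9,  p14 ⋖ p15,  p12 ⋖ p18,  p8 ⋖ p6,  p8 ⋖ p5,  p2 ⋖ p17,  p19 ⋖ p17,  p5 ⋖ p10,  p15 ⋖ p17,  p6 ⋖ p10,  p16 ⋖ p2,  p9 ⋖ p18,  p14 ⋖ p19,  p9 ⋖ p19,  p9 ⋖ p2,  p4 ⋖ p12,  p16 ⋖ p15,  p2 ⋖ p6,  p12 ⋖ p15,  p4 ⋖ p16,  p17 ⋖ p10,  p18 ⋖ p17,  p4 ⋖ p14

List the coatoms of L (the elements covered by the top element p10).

The coatoms are exactly the elements covered by p10: p17, p5, p6.

p17, p5, p6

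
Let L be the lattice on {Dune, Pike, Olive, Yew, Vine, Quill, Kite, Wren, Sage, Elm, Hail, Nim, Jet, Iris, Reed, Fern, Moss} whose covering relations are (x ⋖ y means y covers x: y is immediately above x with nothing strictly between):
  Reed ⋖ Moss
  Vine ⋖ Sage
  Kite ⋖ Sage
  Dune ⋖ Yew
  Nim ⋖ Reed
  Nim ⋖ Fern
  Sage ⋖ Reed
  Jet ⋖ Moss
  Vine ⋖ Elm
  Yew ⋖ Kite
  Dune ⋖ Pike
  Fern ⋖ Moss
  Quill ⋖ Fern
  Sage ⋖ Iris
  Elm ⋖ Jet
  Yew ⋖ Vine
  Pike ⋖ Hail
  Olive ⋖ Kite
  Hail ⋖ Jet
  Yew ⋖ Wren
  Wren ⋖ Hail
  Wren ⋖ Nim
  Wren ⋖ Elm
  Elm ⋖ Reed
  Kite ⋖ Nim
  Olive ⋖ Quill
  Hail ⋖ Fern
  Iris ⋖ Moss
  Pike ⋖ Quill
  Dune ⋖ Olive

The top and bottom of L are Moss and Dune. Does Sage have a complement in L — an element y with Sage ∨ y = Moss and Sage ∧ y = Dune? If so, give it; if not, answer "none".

Pike

Need y with Sage ∨ y = Moss and Sage ∧ y = Dune.
Checking each element gives: Pike.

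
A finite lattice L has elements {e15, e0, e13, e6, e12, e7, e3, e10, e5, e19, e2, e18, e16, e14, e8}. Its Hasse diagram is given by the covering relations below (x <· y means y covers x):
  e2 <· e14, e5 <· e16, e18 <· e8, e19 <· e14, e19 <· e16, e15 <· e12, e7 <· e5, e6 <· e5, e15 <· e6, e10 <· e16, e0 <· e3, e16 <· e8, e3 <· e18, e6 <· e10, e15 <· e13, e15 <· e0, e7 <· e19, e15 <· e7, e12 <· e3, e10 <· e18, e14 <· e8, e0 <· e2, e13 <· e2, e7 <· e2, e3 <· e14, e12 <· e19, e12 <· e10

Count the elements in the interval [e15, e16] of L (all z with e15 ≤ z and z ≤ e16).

8

The interval [e15, e16] = {e10, e12, e15, e16, e19, e5, e6, e7}, which has 8 elements.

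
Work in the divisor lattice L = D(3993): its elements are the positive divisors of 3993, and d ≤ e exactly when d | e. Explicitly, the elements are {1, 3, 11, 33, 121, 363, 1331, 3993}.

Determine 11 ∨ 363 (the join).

In the divisibility order, the join is the least common multiple: lcm(11, 363) = 363.

363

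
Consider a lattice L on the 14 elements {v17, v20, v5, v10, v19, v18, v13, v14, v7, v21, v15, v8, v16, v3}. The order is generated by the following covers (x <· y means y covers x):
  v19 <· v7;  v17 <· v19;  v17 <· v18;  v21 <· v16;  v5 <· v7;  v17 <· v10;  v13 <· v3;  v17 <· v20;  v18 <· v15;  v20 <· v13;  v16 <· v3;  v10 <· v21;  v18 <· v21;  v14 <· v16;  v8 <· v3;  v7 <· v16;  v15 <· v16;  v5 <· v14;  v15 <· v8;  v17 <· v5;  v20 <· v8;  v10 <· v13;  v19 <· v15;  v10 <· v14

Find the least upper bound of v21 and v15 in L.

Common upper bounds of {v21, v15}: v16, v3.
The least among these is v16.

v16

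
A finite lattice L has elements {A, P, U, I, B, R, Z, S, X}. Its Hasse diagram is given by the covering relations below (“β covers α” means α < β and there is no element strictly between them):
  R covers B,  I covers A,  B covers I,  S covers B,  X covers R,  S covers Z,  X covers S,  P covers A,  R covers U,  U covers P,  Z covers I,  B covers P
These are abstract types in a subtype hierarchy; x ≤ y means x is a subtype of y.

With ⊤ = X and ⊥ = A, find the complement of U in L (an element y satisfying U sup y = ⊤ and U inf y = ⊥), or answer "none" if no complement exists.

Z

Need y with U ∨ y = X and U ∧ y = A.
Checking each element gives: Z.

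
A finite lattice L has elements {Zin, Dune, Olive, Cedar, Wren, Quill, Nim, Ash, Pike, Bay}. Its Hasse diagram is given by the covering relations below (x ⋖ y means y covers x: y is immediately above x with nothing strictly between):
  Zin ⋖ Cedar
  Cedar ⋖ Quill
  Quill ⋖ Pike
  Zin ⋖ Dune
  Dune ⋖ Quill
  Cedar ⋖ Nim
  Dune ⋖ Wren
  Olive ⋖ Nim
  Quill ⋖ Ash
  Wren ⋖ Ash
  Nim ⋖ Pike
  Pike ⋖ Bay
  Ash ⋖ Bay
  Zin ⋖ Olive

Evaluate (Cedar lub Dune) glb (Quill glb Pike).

Cedar ∨ Dune = Quill
Quill ∧ Pike = Quill
Quill ∧ Quill = Quill

Quill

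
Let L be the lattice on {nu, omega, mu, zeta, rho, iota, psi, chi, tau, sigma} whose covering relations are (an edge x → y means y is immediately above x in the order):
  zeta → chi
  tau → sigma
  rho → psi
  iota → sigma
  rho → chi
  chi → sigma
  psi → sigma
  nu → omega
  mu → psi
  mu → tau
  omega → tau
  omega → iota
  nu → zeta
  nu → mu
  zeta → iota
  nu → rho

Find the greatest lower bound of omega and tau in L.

omega

Common lower bounds of {omega, tau}: nu, omega.
The greatest among these is omega.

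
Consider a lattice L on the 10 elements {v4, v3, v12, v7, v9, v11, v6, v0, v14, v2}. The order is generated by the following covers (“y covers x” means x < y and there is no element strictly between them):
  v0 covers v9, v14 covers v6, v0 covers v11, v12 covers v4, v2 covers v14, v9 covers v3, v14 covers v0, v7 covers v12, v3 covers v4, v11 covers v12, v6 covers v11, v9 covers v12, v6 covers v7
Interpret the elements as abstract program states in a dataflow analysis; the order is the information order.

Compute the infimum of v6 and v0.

v11

Common lower bounds of {v6, v0}: v11, v12, v4.
The greatest among these is v11.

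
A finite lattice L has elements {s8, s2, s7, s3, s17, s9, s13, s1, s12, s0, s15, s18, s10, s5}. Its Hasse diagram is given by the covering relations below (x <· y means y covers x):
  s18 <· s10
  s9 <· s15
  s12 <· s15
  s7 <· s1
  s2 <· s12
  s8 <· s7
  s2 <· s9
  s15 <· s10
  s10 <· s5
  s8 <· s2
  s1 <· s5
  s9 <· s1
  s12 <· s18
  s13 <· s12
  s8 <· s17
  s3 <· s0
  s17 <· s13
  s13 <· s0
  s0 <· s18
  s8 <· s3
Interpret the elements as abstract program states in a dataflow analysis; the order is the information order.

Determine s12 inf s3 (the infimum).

s8

Common lower bounds of {s12, s3}: s8.
The greatest among these is s8.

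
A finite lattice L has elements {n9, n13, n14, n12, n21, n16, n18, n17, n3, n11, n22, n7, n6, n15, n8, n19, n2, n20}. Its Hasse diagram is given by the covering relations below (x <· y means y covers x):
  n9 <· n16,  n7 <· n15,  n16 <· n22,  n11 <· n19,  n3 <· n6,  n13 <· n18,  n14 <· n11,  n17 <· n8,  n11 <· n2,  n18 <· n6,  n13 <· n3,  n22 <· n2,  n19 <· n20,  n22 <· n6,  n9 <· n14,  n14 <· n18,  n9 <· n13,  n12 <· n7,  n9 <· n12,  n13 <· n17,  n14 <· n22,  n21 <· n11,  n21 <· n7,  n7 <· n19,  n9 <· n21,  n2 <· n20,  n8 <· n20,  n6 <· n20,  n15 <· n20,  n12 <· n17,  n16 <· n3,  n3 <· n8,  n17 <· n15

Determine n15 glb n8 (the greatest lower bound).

Common lower bounds of {n15, n8}: n12, n13, n17, n9.
The greatest among these is n17.

n17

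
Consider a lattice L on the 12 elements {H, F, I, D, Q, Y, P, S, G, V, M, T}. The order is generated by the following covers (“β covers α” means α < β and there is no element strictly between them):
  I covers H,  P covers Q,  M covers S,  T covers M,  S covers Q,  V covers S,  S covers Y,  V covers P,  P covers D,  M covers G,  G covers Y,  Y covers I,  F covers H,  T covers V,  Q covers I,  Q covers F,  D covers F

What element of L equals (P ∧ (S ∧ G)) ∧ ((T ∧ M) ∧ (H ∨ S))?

I

S ∧ G = Y
P ∧ Y = I
T ∧ M = M
H ∨ S = S
M ∧ S = S
I ∧ S = I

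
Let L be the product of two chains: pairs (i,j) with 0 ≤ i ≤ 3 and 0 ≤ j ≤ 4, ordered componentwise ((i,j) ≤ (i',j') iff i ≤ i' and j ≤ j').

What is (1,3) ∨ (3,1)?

Common upper bounds of {(1,3), (3,1)}: (3,3), (3,4).
The least among these is (3,3).

(3,3)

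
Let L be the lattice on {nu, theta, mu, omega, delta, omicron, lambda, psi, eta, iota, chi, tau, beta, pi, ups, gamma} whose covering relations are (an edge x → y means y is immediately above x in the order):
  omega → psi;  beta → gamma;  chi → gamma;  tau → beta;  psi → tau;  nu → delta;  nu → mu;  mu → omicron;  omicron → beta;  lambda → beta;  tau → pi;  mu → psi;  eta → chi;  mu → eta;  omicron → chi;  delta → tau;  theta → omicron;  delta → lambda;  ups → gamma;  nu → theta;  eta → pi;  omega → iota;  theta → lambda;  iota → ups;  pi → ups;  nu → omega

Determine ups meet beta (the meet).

Common lower bounds of {ups, beta}: delta, mu, nu, omega, psi, tau.
The greatest among these is tau.

tau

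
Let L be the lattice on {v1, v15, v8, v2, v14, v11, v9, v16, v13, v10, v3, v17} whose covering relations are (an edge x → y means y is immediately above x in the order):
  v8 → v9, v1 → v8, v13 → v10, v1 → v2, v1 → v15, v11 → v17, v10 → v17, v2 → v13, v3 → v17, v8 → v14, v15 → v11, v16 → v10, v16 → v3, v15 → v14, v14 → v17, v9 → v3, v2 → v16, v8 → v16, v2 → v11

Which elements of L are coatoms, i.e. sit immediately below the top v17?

The coatoms are exactly the elements covered by v17: v10, v11, v14, v3.

v10, v11, v14, v3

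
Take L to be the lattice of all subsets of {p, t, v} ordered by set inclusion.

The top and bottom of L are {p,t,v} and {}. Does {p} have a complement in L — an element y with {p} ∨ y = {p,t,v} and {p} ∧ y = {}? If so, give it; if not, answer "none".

Need y with {p} ∨ y = {p,t,v} and {p} ∧ y = {}.
Checking each element gives: {t,v}.

{t,v}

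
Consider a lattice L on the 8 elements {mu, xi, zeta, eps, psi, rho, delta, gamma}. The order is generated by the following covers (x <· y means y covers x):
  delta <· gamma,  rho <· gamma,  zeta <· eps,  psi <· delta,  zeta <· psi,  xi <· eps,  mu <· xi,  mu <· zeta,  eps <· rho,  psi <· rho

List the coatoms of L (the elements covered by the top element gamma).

The coatoms are exactly the elements covered by gamma: delta, rho.

delta, rho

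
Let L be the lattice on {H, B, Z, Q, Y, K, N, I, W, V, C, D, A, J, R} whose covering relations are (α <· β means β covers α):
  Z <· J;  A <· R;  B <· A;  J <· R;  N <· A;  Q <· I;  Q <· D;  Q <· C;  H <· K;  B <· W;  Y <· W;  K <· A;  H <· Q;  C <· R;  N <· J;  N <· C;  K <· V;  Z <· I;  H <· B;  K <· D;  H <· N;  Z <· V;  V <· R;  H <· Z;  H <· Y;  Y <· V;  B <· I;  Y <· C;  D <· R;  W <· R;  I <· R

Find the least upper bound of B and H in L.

Common upper bounds of {B, H}: A, B, I, R, W.
The least among these is B.

B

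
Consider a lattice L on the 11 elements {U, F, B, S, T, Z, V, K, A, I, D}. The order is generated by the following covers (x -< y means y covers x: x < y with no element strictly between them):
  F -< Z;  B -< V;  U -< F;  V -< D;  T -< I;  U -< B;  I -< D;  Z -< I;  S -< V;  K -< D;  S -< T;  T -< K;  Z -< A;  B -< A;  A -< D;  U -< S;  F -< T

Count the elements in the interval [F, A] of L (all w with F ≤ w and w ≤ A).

The interval [F, A] = {A, F, Z}, which has 3 elements.

3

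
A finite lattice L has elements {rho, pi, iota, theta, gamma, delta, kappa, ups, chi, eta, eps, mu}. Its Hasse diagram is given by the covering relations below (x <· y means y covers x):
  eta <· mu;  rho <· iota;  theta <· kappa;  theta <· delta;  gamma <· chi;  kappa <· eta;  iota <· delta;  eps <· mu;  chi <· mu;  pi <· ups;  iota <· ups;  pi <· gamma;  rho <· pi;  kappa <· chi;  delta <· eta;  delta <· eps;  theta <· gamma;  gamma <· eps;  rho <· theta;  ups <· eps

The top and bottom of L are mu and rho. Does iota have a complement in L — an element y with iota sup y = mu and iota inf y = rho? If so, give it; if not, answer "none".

chi

Need y with iota ∨ y = mu and iota ∧ y = rho.
Checking each element gives: chi.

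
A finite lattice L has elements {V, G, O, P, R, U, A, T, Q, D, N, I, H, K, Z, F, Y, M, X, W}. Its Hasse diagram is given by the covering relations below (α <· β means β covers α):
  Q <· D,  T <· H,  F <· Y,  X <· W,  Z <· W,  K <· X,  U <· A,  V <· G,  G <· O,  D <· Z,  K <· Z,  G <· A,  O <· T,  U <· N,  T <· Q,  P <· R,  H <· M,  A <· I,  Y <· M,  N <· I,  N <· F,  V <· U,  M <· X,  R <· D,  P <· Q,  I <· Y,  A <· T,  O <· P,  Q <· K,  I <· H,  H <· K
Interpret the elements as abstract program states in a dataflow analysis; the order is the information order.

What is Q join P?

Common upper bounds of {Q, P}: D, K, Q, W, X, Z.
The least among these is Q.

Q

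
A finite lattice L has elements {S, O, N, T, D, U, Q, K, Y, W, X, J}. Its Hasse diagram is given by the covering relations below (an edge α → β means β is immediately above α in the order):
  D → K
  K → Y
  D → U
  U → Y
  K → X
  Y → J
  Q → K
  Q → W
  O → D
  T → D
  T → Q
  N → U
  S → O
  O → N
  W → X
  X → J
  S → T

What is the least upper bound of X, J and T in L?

J

Common upper bounds of {X, J, T}: J.
The least among these is J.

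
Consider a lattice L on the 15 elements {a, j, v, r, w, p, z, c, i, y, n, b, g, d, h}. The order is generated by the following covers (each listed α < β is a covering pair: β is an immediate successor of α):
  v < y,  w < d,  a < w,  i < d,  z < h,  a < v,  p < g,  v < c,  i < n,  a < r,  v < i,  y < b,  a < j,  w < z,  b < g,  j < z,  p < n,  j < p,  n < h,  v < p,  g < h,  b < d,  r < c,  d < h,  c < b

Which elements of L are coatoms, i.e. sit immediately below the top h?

The coatoms are exactly the elements covered by h: d, g, n, z.

d, g, n, z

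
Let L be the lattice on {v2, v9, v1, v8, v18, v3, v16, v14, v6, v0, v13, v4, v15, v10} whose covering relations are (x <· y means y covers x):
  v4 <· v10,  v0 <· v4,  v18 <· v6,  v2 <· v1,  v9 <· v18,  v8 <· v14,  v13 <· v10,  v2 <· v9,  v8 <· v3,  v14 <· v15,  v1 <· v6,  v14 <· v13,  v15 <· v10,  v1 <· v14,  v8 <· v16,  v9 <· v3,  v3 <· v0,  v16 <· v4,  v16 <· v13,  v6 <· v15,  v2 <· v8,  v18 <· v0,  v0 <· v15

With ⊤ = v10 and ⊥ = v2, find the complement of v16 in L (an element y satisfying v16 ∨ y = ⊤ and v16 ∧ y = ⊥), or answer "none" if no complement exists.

Need y with v16 ∨ y = v10 and v16 ∧ y = v2.
Checking each element gives: v6.

v6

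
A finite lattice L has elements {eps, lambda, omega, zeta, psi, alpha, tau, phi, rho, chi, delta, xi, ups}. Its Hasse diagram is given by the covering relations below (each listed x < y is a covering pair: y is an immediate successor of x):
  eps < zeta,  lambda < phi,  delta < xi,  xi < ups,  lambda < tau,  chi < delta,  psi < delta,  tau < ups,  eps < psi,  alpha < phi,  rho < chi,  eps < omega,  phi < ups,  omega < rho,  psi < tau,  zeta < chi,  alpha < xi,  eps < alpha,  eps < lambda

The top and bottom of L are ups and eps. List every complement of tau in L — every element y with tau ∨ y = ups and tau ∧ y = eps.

alpha, chi, omega, rho, zeta

Need y with tau ∨ y = ups and tau ∧ y = eps.
Checking each element gives: alpha, chi, omega, rho, zeta.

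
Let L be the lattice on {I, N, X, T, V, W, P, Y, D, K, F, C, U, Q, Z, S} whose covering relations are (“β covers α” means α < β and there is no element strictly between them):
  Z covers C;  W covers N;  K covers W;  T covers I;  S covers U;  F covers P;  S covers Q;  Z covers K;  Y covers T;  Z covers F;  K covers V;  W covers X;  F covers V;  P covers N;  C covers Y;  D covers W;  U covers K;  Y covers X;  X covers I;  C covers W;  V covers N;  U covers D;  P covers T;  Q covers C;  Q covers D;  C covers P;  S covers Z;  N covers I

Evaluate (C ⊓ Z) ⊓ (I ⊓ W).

C ∧ Z = C
I ∧ W = I
C ∧ I = I

I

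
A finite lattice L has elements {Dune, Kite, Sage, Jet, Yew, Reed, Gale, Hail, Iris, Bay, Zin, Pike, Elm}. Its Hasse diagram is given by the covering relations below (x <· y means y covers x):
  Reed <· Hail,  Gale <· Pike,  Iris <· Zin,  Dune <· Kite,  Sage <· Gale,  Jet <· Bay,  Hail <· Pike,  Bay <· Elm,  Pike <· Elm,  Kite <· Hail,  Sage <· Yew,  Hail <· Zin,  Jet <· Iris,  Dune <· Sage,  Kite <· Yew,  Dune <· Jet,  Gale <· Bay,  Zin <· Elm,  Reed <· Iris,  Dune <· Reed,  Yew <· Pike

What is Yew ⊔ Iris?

Elm

Common upper bounds of {Yew, Iris}: Elm.
The least among these is Elm.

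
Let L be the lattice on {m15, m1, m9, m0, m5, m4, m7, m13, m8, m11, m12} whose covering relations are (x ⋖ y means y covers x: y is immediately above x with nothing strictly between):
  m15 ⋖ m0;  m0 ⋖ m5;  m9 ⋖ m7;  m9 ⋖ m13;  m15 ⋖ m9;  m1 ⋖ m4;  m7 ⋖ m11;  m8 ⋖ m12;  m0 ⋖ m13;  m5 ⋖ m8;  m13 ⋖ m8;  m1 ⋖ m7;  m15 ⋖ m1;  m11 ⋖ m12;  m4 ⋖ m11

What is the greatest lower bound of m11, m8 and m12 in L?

m9

Common lower bounds of {m11, m8, m12}: m15, m9.
The greatest among these is m9.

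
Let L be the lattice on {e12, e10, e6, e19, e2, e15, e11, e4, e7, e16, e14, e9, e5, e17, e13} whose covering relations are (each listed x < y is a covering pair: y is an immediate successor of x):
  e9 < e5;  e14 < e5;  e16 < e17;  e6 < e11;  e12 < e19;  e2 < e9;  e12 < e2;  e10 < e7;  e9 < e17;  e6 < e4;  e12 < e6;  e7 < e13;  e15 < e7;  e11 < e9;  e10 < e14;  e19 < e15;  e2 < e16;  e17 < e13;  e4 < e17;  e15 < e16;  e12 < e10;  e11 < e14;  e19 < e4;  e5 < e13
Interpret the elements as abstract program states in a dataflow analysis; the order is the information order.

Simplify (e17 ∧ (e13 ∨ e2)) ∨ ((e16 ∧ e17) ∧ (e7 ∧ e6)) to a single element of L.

e17

e13 ∨ e2 = e13
e17 ∧ e13 = e17
e16 ∧ e17 = e16
e7 ∧ e6 = e12
e16 ∧ e12 = e12
e17 ∨ e12 = e17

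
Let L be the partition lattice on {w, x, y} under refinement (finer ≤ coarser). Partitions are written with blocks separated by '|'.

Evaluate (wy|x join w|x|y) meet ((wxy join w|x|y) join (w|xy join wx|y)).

wy|x ∨ w|x|y = wy|x
wxy ∨ w|x|y = wxy
w|xy ∨ wx|y = wxy
wxy ∨ wxy = wxy
wy|x ∧ wxy = wy|x

wy|x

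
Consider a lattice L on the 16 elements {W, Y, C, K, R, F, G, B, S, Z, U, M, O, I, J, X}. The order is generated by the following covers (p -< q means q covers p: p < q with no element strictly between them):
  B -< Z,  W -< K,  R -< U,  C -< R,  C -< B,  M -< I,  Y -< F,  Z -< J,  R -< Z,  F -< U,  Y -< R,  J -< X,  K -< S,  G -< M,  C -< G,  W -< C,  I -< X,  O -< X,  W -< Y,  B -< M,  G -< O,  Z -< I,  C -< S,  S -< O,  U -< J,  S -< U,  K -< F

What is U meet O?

Common lower bounds of {U, O}: C, K, S, W.
The greatest among these is S.

S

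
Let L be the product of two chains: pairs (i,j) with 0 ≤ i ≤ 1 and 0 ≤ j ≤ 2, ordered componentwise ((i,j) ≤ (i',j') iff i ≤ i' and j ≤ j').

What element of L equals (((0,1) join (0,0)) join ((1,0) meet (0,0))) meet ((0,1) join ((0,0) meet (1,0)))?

(0,1) ∨ (0,0) = (0,1)
(1,0) ∧ (0,0) = (0,0)
(0,1) ∨ (0,0) = (0,1)
(0,0) ∧ (1,0) = (0,0)
(0,1) ∨ (0,0) = (0,1)
(0,1) ∧ (0,1) = (0,1)

(0,1)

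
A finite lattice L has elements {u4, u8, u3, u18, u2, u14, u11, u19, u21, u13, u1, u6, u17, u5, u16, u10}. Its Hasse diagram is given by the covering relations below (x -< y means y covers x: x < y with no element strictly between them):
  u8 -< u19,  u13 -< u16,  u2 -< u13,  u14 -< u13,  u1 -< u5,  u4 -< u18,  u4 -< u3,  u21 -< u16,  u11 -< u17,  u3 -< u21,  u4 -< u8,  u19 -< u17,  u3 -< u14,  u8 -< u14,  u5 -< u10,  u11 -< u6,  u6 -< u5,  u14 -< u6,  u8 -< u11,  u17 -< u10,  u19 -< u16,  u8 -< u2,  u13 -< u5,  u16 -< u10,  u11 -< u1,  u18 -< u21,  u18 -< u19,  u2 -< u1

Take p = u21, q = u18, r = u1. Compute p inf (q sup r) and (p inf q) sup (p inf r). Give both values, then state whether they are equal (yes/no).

q sup r = u10, so p inf (q sup r) = u21 inf u10 = u21.
p inf q = u18 and p inf r = u4, so (p inf q) sup (p inf r) = u18 sup u4 = u18.
Equal: no.

u21; u18; no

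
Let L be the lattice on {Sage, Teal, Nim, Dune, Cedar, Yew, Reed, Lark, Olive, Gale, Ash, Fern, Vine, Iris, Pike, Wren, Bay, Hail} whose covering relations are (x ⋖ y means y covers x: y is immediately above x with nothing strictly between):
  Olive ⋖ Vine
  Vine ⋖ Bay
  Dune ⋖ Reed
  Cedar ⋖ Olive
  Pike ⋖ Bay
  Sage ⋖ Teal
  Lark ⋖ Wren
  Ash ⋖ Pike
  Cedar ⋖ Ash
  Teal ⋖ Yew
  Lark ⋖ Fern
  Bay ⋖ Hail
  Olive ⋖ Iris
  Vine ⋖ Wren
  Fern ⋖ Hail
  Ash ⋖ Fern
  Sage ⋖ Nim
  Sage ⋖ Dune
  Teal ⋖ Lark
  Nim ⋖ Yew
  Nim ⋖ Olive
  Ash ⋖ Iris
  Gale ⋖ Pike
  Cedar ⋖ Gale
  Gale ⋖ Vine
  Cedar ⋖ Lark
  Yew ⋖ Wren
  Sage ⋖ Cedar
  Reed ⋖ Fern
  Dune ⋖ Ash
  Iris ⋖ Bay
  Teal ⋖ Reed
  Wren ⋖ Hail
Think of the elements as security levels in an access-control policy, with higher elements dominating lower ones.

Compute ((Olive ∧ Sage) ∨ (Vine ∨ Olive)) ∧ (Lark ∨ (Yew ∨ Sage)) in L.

Vine

Olive ∧ Sage = Sage
Vine ∨ Olive = Vine
Sage ∨ Vine = Vine
Yew ∨ Sage = Yew
Lark ∨ Yew = Wren
Vine ∧ Wren = Vine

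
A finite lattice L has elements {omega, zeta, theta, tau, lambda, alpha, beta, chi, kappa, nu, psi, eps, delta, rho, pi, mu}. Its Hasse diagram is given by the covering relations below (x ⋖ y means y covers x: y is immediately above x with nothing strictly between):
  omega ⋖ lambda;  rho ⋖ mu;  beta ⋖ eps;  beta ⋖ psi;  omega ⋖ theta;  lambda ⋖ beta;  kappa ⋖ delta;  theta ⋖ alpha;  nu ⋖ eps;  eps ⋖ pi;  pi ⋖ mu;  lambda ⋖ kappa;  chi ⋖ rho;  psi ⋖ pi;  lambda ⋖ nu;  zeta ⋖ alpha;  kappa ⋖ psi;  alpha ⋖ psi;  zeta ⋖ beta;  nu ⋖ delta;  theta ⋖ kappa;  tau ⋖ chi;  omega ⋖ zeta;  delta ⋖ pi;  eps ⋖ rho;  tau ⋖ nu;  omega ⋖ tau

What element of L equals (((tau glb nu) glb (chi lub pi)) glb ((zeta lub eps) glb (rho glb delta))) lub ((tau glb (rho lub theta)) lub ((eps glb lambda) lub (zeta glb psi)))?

tau ∧ nu = tau
chi ∨ pi = mu
tau ∧ mu = tau
zeta ∨ eps = eps
rho ∧ delta = nu
eps ∧ nu = nu
tau ∧ nu = tau
rho ∨ theta = mu
tau ∧ mu = tau
eps ∧ lambda = lambda
zeta ∧ psi = zeta
lambda ∨ zeta = beta
tau ∨ beta = eps
tau ∨ eps = eps

eps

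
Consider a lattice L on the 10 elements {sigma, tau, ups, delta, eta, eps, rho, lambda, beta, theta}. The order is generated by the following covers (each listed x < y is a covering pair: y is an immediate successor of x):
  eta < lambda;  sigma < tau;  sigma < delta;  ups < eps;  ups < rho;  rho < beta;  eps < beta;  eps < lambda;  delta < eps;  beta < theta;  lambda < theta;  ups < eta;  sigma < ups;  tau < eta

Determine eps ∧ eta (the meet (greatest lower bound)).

Common lower bounds of {eps, eta}: sigma, ups.
The greatest among these is ups.

ups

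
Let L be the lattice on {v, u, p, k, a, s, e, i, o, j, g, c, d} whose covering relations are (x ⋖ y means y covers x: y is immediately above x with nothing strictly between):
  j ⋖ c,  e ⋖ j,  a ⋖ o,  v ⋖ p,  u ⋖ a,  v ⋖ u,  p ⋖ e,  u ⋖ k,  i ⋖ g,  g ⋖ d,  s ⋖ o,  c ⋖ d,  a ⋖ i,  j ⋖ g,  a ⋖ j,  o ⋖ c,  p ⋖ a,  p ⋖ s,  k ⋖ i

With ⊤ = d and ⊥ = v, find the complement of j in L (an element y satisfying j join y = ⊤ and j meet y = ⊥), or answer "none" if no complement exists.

For every candidate y, either j ∨ y ≠ d or j ∧ y ≠ v; no complement exists.

none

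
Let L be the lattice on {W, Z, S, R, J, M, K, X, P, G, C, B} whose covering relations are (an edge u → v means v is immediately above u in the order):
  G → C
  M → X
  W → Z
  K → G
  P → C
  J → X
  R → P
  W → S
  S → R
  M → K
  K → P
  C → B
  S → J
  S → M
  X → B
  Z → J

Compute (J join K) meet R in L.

J ∨ K = B
B ∧ R = R

R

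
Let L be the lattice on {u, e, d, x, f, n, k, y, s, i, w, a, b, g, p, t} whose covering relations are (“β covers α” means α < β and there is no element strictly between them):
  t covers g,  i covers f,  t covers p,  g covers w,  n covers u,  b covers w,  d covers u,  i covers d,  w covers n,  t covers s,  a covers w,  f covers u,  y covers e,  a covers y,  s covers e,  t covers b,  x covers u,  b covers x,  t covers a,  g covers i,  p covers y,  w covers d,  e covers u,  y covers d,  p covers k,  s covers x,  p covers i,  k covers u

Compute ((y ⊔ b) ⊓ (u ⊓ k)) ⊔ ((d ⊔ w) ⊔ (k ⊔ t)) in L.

t

y ∨ b = t
u ∧ k = u
t ∧ u = u
d ∨ w = w
k ∨ t = t
w ∨ t = t
u ∨ t = t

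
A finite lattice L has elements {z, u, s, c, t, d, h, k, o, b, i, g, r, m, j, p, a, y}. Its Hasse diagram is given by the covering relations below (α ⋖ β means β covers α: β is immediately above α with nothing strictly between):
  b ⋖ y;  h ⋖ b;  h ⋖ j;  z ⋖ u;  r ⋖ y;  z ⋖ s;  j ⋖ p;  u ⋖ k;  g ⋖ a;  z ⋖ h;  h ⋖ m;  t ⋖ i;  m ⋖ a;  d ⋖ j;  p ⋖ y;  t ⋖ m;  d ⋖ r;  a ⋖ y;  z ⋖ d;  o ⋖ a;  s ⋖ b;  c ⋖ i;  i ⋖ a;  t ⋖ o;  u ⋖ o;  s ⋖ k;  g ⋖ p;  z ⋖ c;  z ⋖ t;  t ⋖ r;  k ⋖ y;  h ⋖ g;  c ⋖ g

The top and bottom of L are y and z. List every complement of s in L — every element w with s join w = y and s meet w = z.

Need w with s ∨ w = y and s ∧ w = z.
Checking each element gives: a, c, d, g, i, j, m, o, p, r, t.

a, c, d, g, i, j, m, o, p, r, t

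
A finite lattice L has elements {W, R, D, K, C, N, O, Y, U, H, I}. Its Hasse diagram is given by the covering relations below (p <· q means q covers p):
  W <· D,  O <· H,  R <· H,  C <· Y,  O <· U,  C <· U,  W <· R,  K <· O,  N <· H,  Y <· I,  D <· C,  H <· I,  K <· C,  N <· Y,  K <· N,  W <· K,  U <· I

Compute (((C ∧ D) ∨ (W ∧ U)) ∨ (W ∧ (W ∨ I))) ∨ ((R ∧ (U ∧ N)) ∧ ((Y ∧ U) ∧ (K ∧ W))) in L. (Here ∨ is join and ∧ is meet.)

D

C ∧ D = D
W ∧ U = W
D ∨ W = D
W ∨ I = I
W ∧ I = W
D ∨ W = D
U ∧ N = K
R ∧ K = W
Y ∧ U = C
K ∧ W = W
C ∧ W = W
W ∧ W = W
D ∨ W = D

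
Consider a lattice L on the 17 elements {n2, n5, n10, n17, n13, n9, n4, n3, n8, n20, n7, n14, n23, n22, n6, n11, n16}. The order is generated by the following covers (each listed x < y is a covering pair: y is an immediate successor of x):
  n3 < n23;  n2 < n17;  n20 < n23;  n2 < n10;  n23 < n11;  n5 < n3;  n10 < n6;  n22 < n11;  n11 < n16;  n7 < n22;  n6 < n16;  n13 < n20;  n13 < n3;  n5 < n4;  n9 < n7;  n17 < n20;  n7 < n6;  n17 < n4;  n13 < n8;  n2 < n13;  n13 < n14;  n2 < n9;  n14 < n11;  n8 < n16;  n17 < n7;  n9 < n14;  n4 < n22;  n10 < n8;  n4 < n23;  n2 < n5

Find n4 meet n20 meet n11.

Common lower bounds of {n4, n20, n11}: n17, n2.
The greatest among these is n17.

n17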